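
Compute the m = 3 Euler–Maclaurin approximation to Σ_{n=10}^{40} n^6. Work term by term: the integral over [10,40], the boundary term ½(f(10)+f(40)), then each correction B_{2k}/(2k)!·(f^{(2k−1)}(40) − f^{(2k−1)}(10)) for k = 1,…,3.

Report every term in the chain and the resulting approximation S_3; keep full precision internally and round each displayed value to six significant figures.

S_3 ≈ 2.55039e+10

Integral: ∫_10^40 x^6 dx = 2.34043e+10.
Boundary: ½(f(10) + f(40)) = ½(1.00000e+06 + 4.09600e+09) = 2.04850e+09.
Running total after boundary: 2.54528e+10.
Order-1 term: 1/12 · (6.14400e+08 − 600000) = 5.11500e+07.
Partial sum through k=1: 2.55039e+10.
Order-2 term: −1/720 · (7.68000e+06 − 120000) = -10500.0.
Partial sum through k=2: 2.55039e+10.
Order-3 term: 1/30240 · (28800.0 − 7200.00) = 0.714286.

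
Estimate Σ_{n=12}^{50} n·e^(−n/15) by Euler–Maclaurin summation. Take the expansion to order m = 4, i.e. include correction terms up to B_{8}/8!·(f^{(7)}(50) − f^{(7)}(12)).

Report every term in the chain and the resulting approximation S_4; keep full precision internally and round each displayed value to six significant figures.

Integral: ∫_12^50 x·e^(−x/15) dx = 147.196.
Boundary: ½(f(12) + f(50)) = ½(5.39195 + 1.78370) = 3.58782.
So far: 150.784.
Order-1 term: 1/12 · (-0.0832393 − 0.0898658) = -0.0144254.
Running total after k=1: 150.769.
Order-2 term: −1/720 · (-5.28504e-05 − 0.00439344) = 6.17540e-06.
Running total after k=2: 150.769.
Order-3 term: 1/30240 · (1.17445e-06 − 3.72777e-05) = -1.19389e-09.
Running total after k=3: 150.769.
Order-4 term: −1/1209600 · (1.14835e-08 − 2.44573e-07) = 1.92700e-13.

S_4 ≈ 150.769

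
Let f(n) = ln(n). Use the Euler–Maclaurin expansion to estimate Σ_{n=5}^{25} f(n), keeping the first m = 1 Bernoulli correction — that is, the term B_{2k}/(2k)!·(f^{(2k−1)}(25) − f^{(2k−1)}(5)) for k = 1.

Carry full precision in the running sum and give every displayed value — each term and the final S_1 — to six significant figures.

S_1 ≈ 54.8255

Integral: ∫_5^25 ln(x) dx = 52.4247.
Boundary: ½(f(5) + f(25)) = ½(1.60944 + 3.21888) = 2.41416.
So far: 54.8389.
Correction k=1: B_{2}/2! · (f^{(1)}(25) − f^{(1)}(5)) = 1/12 · (0.0400000 − 0.200000) = -0.0133333.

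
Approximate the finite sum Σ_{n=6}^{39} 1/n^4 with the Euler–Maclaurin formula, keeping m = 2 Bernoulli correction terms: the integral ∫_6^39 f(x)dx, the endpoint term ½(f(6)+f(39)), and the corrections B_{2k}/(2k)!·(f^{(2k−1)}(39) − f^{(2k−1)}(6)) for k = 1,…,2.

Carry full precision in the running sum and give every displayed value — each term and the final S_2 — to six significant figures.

∫_6^39 1/x^4 dx evaluates to 0.00153759.
Boundary: ½(f(6) + f(39)) = ½(0.000771605 + 4.32257e-07) = 0.000386019.
Integral + boundary = 0.00192361.
Correction k=1: B_{2}/2! · (f^{(1)}(39) − f^{(1)}(6)) = 1/12 · (-4.43340e-08 − (-0.000514403)) = 4.28632e-05.
Running total after k=1: 0.00196647.
Correction k=2: B_{4}/4! · (f^{(3)}(39) − f^{(3)}(6)) = −1/720 · (-8.74438e-10 − (-0.000428669)) = -5.95373e-07.

S_2 ≈ 0.00196588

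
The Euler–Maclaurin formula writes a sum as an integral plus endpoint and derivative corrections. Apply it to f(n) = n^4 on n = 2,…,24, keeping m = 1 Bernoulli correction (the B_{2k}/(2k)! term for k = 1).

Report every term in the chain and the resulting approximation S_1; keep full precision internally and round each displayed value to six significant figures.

S_1 ≈ 1.76302e+06

∫_2^24 x^4 dx evaluates to 1.59252e+06.
Boundary: ½(f(2) + f(24)) = ½(16.0000 + 331776) = 165896.
Integral + boundary = 1.75841e+06.
Correction k=1: B_{2}/2! · (f^{(1)}(24) − f^{(1)}(2)) = 1/12 · (55296.0 − 32.0000) = 4605.33.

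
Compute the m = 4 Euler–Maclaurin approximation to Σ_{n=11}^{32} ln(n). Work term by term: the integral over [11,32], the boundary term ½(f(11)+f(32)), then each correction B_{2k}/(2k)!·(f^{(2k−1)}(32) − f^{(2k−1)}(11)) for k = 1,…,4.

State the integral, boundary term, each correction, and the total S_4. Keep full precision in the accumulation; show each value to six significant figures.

S_4 ≈ 66.4535

Integral: ∫_11^32 ln(x) dx = 63.5267.
Endpoint term: (f(11) + f(32))/2 = (2.39790 + 3.46574)/2 = 2.93182.
Integral + boundary = 66.4585.
k=1: B_{2}/(2)! × [f^{(1)}(32) − f^{(1)}(11)] = 1/12 × (0.0312500 − 0.0909091) = -0.00497159.
Running total after k=1: 66.4535.
k=2: B_{4}/(4)! × [f^{(3)}(32) − f^{(3)}(11)] = −1/720 × (6.10352e-05 − 0.00150263) = 2.00221e-06.
Running total after k=2: 66.4535.
k=3: B_{6}/(6)! × [f^{(5)}(32) − f^{(5)}(11)] = 1/30240 × (7.15256e-07 − 0.000149021) = -4.90429e-09.
Running total after k=3: 66.4535.
k=4: B_{8}/(8)! × [f^{(7)}(32) − f^{(7)}(11)] = −1/1209600 × (2.09548e-08 − 3.69474e-05) = 3.05278e-11.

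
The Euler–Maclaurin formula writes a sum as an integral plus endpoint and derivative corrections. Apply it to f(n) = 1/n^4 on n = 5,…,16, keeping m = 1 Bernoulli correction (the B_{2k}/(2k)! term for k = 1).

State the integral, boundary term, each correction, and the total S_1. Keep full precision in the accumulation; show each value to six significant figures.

Integral: ∫_5^16 1/x^4 dx = 0.00258529.
Boundary: ½(f(5) + f(16)) = ½(0.00160000 + 1.52588e-05) = 0.000807629.
Running total after boundary: 0.00339292.
Correction k=1: B_{2}/2! · (f^{(1)}(16) − f^{(1)}(5)) = 1/12 · (-3.81470e-06 − (-0.00128000)) = 0.000106349.

S_1 ≈ 0.00349926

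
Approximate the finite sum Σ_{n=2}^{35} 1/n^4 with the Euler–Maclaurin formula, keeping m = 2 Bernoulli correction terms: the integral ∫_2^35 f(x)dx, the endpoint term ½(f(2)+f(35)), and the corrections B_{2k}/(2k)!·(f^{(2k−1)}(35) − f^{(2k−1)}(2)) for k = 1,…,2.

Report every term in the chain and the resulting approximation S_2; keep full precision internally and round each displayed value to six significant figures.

S_2 ≈ 0.0820238

Integral: ∫_2^35 1/x^4 dx = 0.0416589.
½[f(2) + f(35)] = ½[0.0625000 + 6.66389e-07] = 0.0312503.
Running total after boundary: 0.0729092.
k=1: B_{2}/(2)! × [f^{(1)}(35) − f^{(1)}(2)] = 1/12 × (-7.61587e-08 − (-0.125000)) = 0.0104167.
Running total after k=1: 0.0833259.
k=2: B_{4}/(4)! × [f^{(3)}(35) − f^{(3)}(2)] = −1/720 × (-1.86511e-09 − (-0.937500)) = -0.00130208.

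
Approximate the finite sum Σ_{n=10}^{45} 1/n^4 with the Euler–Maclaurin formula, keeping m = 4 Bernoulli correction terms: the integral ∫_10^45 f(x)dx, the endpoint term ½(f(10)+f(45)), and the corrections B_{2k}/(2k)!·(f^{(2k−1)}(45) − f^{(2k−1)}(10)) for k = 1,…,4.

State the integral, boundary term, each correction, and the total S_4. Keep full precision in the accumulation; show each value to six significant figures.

∫_10^45 1/x^4 dx evaluates to 0.000329675.
Endpoint term: (f(10) + f(45))/2 = (0.000100000 + 2.43865e-07)/2 = 5.01219e-05.
Running total after boundary: 0.000379797.
Order-1 term: 1/12 · (-2.16769e-08 − (-4.00000e-05)) = 3.33153e-06.
Running total after k=1: 0.000383129.
Order-2 term: −1/720 · (-3.21139e-10 − (-1.20000e-05)) = -1.66662e-08.
Running total after k=2: 0.000383112.
Order-3 term: 1/30240 · (-8.88089e-12 − (-6.72000e-06)) = 2.22222e-10.
Running total after k=3: 0.000383112.
Order-4 term: −1/1209600 · (-3.94706e-13 − (-6.04800e-06)) = -5.00000e-12.

S_4 ≈ 0.000383112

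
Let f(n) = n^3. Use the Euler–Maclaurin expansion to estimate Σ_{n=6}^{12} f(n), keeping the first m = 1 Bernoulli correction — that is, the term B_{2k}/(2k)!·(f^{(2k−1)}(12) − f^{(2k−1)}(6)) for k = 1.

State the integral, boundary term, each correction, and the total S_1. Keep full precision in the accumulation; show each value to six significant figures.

S_1 ≈ 5859.00

The integral term ∫_6^12 x^3 dx = 4860.00.
½[f(6) + f(12)] = ½[216.000 + 1728.00] = 972.000.
Running total after boundary: 5832.00.
k=1: B_{2}/(2)! × [f^{(1)}(12) − f^{(1)}(6)] = 1/12 × (432.000 − 108.000) = 27.0000.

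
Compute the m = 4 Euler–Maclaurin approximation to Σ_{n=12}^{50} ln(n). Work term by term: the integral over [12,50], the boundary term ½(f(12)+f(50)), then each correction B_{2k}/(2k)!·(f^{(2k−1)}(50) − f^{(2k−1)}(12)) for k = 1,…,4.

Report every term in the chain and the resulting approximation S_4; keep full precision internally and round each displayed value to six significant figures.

S_4 ≈ 130.975

The integral term ∫_12^50 ln(x) dx = 127.782.
½[f(12) + f(50)] = ½[2.48491 + 3.91202] = 3.19846.
So far: 130.981.
k=1: B_{2}/(2)! × [f^{(1)}(50) − f^{(1)}(12)] = 1/12 × (0.0200000 − 0.0833333) = -0.00527778.
Running total after k=1: 130.975.
k=2: B_{4}/(4)! × [f^{(3)}(50) − f^{(3)}(12)] = −1/720 × (1.60000e-05 − 0.00115741) = 1.58529e-06.
Running total after k=2: 130.975.
k=3: B_{6}/(6)! × [f^{(5)}(50) − f^{(5)}(12)] = 1/30240 × (7.68000e-08 − 9.64506e-05) = -3.18696e-09.
Running total after k=3: 130.975.
k=4: B_{8}/(8)! × [f^{(7)}(50) − f^{(7)}(12)] = −1/1209600 × (9.21600e-10 − 2.00939e-05) = 1.66112e-11.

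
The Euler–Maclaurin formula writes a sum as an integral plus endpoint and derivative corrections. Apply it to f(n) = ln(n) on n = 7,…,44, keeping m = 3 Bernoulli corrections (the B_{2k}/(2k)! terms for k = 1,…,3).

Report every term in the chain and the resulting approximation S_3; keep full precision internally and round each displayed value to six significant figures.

S_3 ≈ 118.738

Integral: ∫_7^44 ln(x) dx = 115.883.
Endpoint term: (f(7) + f(44))/2 = (1.94591 + 3.78419)/2 = 2.86505.
Running total after boundary: 118.748.
Correction k=1: B_{2}/2! · (f^{(1)}(44) − f^{(1)}(7)) = 1/12 · (0.0227273 − 0.142857) = -0.0100108.
After k=1: 118.738.
Correction k=2: B_{4}/4! · (f^{(3)}(44) − f^{(3)}(7)) = −1/720 · (2.34786e-05 − 0.00583090) = 8.06587e-06.
After k=2: 118.738.
Correction k=3: B_{6}/6! · (f^{(5)}(44) − f^{(5)}(7)) = 1/30240 · (1.45528e-07 − 0.00142798) = -4.72166e-08.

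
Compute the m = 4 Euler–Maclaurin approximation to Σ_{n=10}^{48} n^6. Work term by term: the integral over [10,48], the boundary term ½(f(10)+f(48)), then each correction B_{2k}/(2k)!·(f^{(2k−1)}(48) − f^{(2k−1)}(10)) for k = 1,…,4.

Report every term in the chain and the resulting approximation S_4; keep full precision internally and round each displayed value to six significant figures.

The integral term ∫_10^48 x^6 dx = 8.38655e+10.
Endpoint term: (f(10) + f(48))/2 = (1.00000e+06 + 1.22306e+10)/2 = 6.11580e+09.
Running total after boundary: 8.99813e+10.
k=1: B_{2}/(2)! × [f^{(1)}(48) − f^{(1)}(10)] = 1/12 × (1.52882e+09 − 600000) = 1.27352e+08.
Running total after k=1: 9.01086e+10.
k=2: B_{4}/(4)! × [f^{(3)}(48) − f^{(3)}(10)] = −1/720 × (1.32710e+07 − 120000) = -18265.3.
Running total after k=2: 9.01086e+10.
k=3: B_{6}/(6)! × [f^{(5)}(48) − f^{(5)}(10)] = 1/30240 × (34560.0 − 7200.00) = 0.904762.
Running total after k=3: 9.01086e+10.
k=4: B_{8}/(8)! × [f^{(7)}(48) − f^{(7)}(10)] = −1/1209600 × (0.00000 − 0.00000) = 0.00000.

S_4 ≈ 9.01086e+10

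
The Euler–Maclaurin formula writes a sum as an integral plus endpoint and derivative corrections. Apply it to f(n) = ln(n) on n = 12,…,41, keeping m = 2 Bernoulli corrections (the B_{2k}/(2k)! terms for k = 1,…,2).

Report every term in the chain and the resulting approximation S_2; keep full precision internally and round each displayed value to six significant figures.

S_2 ≈ 96.5319

Integral: ∫_12^41 ln(x) dx = 93.4376.
Endpoint term: (f(12) + f(41))/2 = (2.48491 + 3.71357)/2 = 3.09924.
Running total after boundary: 96.5368.
Correction k=1: B_{2}/2! · (f^{(1)}(41) − f^{(1)}(12)) = 1/12 · (0.0243902 − 0.0833333) = -0.00491192.
Partial sum through k=1: 96.5319.
Correction k=2: B_{4}/4! · (f^{(3)}(41) − f^{(3)}(12)) = −1/720 · (2.90187e-05 − 0.00115741) = 1.56721e-06.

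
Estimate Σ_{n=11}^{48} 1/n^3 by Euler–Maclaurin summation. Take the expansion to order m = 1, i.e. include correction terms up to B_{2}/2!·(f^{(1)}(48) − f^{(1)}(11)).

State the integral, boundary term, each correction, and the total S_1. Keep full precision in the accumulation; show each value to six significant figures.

S_1 ≈ 0.00431242

Integral: ∫_11^48 1/x^3 dx = 0.00391522.
Endpoint term: (f(11) + f(48))/2 = (0.000751315 + 9.04225e-06)/2 = 0.000380179.
So far: 0.00429540.
k=1: B_{2}/(2)! × [f^{(1)}(48) − f^{(1)}(11)] = 1/12 × (-5.65140e-07 − (-0.000204904)) = 1.70282e-05.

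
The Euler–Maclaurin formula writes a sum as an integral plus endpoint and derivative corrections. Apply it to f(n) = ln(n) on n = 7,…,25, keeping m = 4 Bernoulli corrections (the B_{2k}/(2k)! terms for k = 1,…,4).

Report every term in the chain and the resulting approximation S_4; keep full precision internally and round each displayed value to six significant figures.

The integral term ∫_7^25 ln(x) dx = 48.8505.
Endpoint term: (f(7) + f(25))/2 = (1.94591 + 3.21888)/2 = 2.58239.
Running total after boundary: 51.4329.
Order-1 term: 1/12 · (0.0400000 − 0.142857) = -0.00857143.
Running total after k=1: 51.4243.
Order-2 term: −1/720 · (0.000128000 − 0.00583090) = 7.92070e-06.
Running total after k=2: 51.4244.
Order-3 term: 1/30240 · (2.45760e-06 − 0.00142798) = -4.71402e-08.
Running total after k=3: 51.4244.
Order-4 term: −1/1209600 · (1.17965e-07 − 0.000874271) = 7.22680e-10.

S_4 ≈ 51.4244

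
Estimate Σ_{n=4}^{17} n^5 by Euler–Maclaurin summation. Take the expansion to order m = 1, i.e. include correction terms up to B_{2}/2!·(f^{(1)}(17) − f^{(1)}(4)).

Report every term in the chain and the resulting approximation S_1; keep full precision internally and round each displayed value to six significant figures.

The integral term ∫_4^17 x^5 dx = 4.02225e+06.
½[f(4) + f(17)] = ½[1024.00 + 1.41986e+06] = 710440.
Running total after boundary: 4.73269e+06.
k=1: B_{2}/(2)! × [f^{(1)}(17) − f^{(1)}(4)] = 1/12 × (417605 − 1280.00) = 34693.8.

S_1 ≈ 4.76738e+06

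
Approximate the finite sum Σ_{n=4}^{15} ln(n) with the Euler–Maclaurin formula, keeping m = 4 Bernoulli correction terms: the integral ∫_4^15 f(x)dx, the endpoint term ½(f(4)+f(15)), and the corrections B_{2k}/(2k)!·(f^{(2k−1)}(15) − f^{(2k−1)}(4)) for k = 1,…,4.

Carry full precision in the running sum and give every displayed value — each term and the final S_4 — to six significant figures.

∫_4^15 ln(x) dx evaluates to 24.0756.
Boundary: ½(f(4) + f(15)) = ½(1.38629 + 2.70805) = 2.04717.
Running total after boundary: 26.1227.
k=1: B_{2}/(2)! × [f^{(1)}(15) − f^{(1)}(4)] = 1/12 × (0.0666667 − 0.250000) = -0.0152778.
After k=1: 26.1075.
k=2: B_{4}/(4)! × [f^{(3)}(15) − f^{(3)}(4)] = −1/720 × (0.000592593 − 0.0312500) = 4.25797e-05.
After k=2: 26.1075.
k=3: B_{6}/(6)! × [f^{(5)}(15) − f^{(5)}(4)] = 1/30240 × (3.16049e-05 − 0.0234375) = -7.74004e-07.
After k=3: 26.1075.
k=4: B_{8}/(8)! × [f^{(7)}(15) − f^{(7)}(4)] = −1/1209600 × (4.21399e-06 − 0.0439453) = 3.63270e-08.

S_4 ≈ 26.1075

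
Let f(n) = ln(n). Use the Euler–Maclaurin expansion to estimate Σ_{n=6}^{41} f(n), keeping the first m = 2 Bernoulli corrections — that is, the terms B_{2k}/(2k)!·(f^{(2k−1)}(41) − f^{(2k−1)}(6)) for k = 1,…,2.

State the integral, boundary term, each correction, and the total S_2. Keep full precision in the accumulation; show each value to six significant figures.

S_2 ≈ 109.247

∫_6^41 ln(x) dx evaluates to 106.506.
½[f(6) + f(41)] = ½[1.79176 + 3.71357] = 2.75267.
So far: 109.259.
Order-1 term: 1/12 · (0.0243902 − 0.166667) = -0.0118564.
After k=1: 109.247.
Order-2 term: −1/720 · (2.90187e-05 − 0.00925926) = 1.28198e-05.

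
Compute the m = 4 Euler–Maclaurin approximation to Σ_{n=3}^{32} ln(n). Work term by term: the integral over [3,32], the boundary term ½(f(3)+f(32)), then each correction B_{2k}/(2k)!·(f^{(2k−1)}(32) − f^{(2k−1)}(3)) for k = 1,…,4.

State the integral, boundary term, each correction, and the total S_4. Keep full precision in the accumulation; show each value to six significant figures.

S_4 ≈ 80.8648

∫_3^32 ln(x) dx evaluates to 78.6077.
½[f(3) + f(32)] = ½[1.09861 + 3.46574] = 2.28217.
So far: 80.8899.
Order-1 term: 1/12 · (0.0312500 − 0.333333) = -0.0251736.
Partial sum through k=1: 80.8647.
Order-2 term: −1/720 · (6.10352e-05 − 0.0740741) = 0.000102796.
Partial sum through k=2: 80.8648.
Order-3 term: 1/30240 · (7.15256e-07 − 0.0987654) = -3.26603e-06.
Partial sum through k=3: 80.8648.
Order-4 term: −1/1209600 · (2.09548e-08 − 0.329218) = 2.72171e-07.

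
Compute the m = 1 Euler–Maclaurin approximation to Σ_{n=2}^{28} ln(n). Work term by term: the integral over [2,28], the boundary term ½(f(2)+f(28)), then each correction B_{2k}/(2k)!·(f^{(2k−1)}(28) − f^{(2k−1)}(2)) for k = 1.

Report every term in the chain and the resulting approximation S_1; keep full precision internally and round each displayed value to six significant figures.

Integral: ∫_2^28 ln(x) dx = 65.9154.
Boundary: ½(f(2) + f(28)) = ½(0.693147 + 3.33220) = 2.01268.
So far: 67.9281.
Correction k=1: B_{2}/2! · (f^{(1)}(28) − f^{(1)}(2)) = 1/12 · (0.0357143 − 0.500000) = -0.0386905.

S_1 ≈ 67.8894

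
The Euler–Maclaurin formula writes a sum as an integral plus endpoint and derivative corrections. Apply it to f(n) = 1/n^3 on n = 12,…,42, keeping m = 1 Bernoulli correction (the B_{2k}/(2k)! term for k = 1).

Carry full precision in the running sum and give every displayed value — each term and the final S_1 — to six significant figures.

S_1 ≈ 0.00349685

Integral: ∫_12^42 1/x^3 dx = 0.00318878.
Boundary: ½(f(12) + f(42)) = ½(0.000578704 + 1.34975e-05) = 0.000296101.
Integral + boundary = 0.00348488.
k=1: B_{2}/(2)! × [f^{(1)}(42) − f^{(1)}(12)] = 1/12 × (-9.64104e-07 − (-0.000144676)) = 1.19760e-05.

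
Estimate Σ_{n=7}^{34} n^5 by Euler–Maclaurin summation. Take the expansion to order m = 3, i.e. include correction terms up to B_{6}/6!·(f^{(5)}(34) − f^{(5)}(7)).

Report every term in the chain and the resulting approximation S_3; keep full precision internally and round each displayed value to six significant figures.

S_3 ≈ 2.80730e+08

∫_7^34 x^5 dx evaluates to 2.57448e+08.
½[f(7) + f(34)] = ½[16807.0 + 4.54354e+07] = 2.27261e+07.
Integral + boundary = 2.80174e+08.
k=1: B_{2}/(2)! × [f^{(1)}(34) − f^{(1)}(7)] = 1/12 × (6.68168e+06 − 12005.0) = 555806.
Partial sum through k=1: 2.80730e+08.
k=2: B_{4}/(4)! × [f^{(3)}(34) − f^{(3)}(7)] = −1/720 × (69360.0 − 2940.00) = -92.2500.
Partial sum through k=2: 2.80730e+08.
k=3: B_{6}/(6)! × [f^{(5)}(34) − f^{(5)}(7)] = 1/30240 × (120.000 − 120.000) = 0.00000.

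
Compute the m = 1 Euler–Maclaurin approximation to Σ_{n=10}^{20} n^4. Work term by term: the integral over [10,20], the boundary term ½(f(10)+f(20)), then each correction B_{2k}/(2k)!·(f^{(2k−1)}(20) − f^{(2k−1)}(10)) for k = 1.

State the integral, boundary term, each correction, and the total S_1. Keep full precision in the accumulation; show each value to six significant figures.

Integral: ∫_10^20 x^4 dx = 620000.
½[f(10) + f(20)] = ½[10000.0 + 160000] = 85000.0.
So far: 705000.
Correction k=1: B_{2}/2! · (f^{(1)}(20) − f^{(1)}(10)) = 1/12 · (32000.0 − 4000.00) = 2333.33.

S_1 ≈ 707333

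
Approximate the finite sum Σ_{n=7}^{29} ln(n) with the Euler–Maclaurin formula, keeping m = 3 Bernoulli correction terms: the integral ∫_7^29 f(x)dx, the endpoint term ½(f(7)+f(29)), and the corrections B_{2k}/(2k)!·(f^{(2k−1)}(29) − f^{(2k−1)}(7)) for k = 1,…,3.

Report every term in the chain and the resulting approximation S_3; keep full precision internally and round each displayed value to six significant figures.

Integral: ∫_7^29 ln(x) dx = 62.0302.
½[f(7) + f(29)] = ½[1.94591 + 3.36730] = 2.65660.
So far: 64.6868.
Correction k=1: B_{2}/2! · (f^{(1)}(29) − f^{(1)}(7)) = 1/12 · (0.0344828 − 0.142857) = -0.00903120.
After k=1: 64.6778.
Correction k=2: B_{4}/4! · (f^{(3)}(29) − f^{(3)}(7)) = −1/720 · (8.20042e-05 − 0.00583090) = 7.98458e-06.
After k=2: 64.6778.
Correction k=3: B_{6}/6! · (f^{(5)}(29) − f^{(5)}(7)) = 1/30240 · (1.17010e-06 − 0.00142798) = -4.71827e-08.

S_3 ≈ 64.6778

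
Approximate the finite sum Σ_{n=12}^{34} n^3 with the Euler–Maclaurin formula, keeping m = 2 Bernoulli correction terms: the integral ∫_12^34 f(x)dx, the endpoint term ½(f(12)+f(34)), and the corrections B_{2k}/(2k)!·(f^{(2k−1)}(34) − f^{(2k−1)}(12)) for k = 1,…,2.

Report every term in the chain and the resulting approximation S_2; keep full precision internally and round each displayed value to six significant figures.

S_2 ≈ 349669

∫_12^34 x^3 dx evaluates to 328900.
½[f(12) + f(34)] = ½[1728.00 + 39304.0] = 20516.0.
Integral + boundary = 349416.
Correction k=1: B_{2}/2! · (f^{(1)}(34) − f^{(1)}(12)) = 1/12 · (3468.00 − 432.000) = 253.000.
After k=1: 349669.
Correction k=2: B_{4}/4! · (f^{(3)}(34) − f^{(3)}(12)) = −1/720 · (6.00000 − 6.00000) = 0.00000.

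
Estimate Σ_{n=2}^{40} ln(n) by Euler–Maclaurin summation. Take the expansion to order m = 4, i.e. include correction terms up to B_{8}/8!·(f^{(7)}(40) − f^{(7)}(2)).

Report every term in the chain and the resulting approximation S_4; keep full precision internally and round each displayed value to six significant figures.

S_4 ≈ 110.321

The integral term ∫_2^40 ln(x) dx = 108.169.
Endpoint term: (f(2) + f(40))/2 = (0.693147 + 3.68888)/2 = 2.19101.
So far: 110.360.
Order-1 term: 1/12 · (0.0250000 − 0.500000) = -0.0395833.
After k=1: 110.320.
Order-2 term: −1/720 · (3.12500e-05 − 0.250000) = 0.000347179.
After k=2: 110.321.
Order-3 term: 1/30240 · (2.34375e-07 − 0.750000) = -2.48016e-05.
After k=3: 110.321.
Order-4 term: −1/1209600 · (4.39453e-09 − 5.62500) = 4.65030e-06.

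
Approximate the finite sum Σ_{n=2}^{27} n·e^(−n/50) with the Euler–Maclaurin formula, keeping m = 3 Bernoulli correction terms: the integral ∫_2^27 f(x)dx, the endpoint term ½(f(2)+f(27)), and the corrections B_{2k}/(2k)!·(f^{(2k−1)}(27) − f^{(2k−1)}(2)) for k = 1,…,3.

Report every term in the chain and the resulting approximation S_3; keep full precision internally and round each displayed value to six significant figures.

The integral term ∫_2^27 x·e^(−x/50) dx = 254.472.
Boundary: ½(f(2) + f(27)) = ½(1.92158 + 15.7342) = 8.82789.
Integral + boundary = 263.300.
Correction k=1: B_{2}/2! · (f^{(1)}(27) − f^{(1)}(2)) = 1/12 · (0.268064 − 0.922358) = -0.0545245.
After k=1: 263.245.
Correction k=2: B_{4}/4! · (f^{(3)}(27) − f^{(3)}(2)) = −1/720 · (0.000573424 − 0.00113757) = 7.83542e-07.
After k=2: 263.245.
Correction k=3: B_{6}/6! · (f^{(5)}(27) − f^{(5)}(2)) = 1/30240 · (4.15849e-07 − 7.62482e-07) = -1.14627e-11.

S_3 ≈ 263.245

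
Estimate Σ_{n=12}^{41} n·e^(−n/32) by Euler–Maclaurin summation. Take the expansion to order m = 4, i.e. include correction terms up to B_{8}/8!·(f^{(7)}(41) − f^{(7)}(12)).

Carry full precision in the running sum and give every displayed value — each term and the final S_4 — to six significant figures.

S_4 ≈ 328.794

∫_12^41 x·e^(−x/32) dx evaluates to 319.020.
Boundary: ½(f(12) + f(41)) = ½(8.24747 + 11.3853) = 9.81638.
Integral + boundary = 328.836.
k=1: B_{2}/(2)! × [f^{(1)}(41) − f^{(1)}(12)] = 1/12 × (-0.0781003 − 0.429556) = -0.0423047.
Running total after k=1: 328.794.
k=2: B_{4}/(4)! × [f^{(3)}(41) − f^{(3)}(12)] = −1/720 × (0.000466093 − 0.00176185) = 1.79966e-06.
Running total after k=2: 328.794.
k=3: B_{6}/(6)! × [f^{(5)}(41) − f^{(5)}(12)] = 1/30240 × (9.84821e-07 − 3.03146e-06) = -6.76798e-11.
Running total after k=3: 328.794.
k=4: B_{8}/(8)! × [f^{(7)}(41) − f^{(7)}(12)] = −1/1209600 × (1.47898e-09 − 4.24058e-09) = 2.28307e-15.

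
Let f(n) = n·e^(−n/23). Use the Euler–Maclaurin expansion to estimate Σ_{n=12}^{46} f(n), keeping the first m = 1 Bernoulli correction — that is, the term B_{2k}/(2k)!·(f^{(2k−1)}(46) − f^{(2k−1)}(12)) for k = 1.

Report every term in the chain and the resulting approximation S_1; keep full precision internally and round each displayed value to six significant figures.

The integral term ∫_12^46 x·e^(−x/23) dx = 262.980.
Boundary: ½(f(12) + f(46)) = ½(7.12185 + 6.22542) = 6.67364.
Integral + boundary = 269.654.
Order-1 term: 1/12 · (-0.135335 − 0.283842) = -0.0349314.

S_1 ≈ 269.619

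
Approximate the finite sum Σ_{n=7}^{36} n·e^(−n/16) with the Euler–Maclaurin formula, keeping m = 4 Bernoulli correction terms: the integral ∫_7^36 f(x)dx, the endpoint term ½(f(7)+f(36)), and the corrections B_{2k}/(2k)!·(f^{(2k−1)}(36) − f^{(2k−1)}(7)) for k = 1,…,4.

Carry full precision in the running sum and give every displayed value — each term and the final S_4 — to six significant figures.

Integral: ∫_7^36 x·e^(−x/16) dx = 149.907.
Boundary: ½(f(7) + f(36)) = ½(4.51954 + 3.79437) = 4.15696.
So far: 154.063.
k=1: B_{2}/(2)! × [f^{(1)}(36) − f^{(1)}(7)] = 1/12 × (-0.131749 − 0.363177) = -0.0412439.
After k=1: 154.022.
k=2: B_{4}/(4)! × [f^{(3)}(36) − f^{(3)}(7)] = −1/720 × (0.000308787 − 0.00646279) = 8.54723e-06.
After k=2: 154.022.
k=3: B_{6}/(6)! × [f^{(5)}(36) − f^{(5)}(7)] = 1/30240 × (4.42273e-06 − 4.49489e-05) = -1.34015e-09.
After k=3: 154.022.
k=4: B_{8}/(8)! × [f^{(7)}(36) − f^{(7)}(7)] = −1/1209600 × (2.98408e-08 − 2.52549e-07) = 1.84117e-13.

S_4 ≈ 154.022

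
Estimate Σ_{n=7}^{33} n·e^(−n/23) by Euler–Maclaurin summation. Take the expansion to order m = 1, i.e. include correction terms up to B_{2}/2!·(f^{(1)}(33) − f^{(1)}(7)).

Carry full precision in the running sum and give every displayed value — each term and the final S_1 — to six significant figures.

S_1 ≈ 208.648

∫_7^33 x·e^(−x/23) dx evaluates to 202.188.
Boundary: ½(f(7) + f(33)) = ½(5.16323 + 7.85952) = 6.51137.
Running total after boundary: 208.699.
k=1: B_{2}/(2)! × [f^{(1)}(33) − f^{(1)}(7)] = 1/12 × (-0.103551 − 0.513116) = -0.0513889.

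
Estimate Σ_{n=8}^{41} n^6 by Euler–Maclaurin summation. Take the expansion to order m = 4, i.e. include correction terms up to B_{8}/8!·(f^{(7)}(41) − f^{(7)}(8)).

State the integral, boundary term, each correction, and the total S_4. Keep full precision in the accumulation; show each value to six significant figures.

∫_8^41 x^6 dx evaluates to 2.78217e+10.
Boundary: ½(f(8) + f(41)) = ½(262144 + 4.75010e+09) = 2.37518e+09.
Running total after boundary: 3.01969e+10.
k=1: B_{2}/(2)! × [f^{(1)}(41) − f^{(1)}(8)] = 1/12 × (6.95137e+08 − 196608) = 5.79117e+07.
After k=1: 3.02548e+10.
k=2: B_{4}/(4)! × [f^{(3)}(41) − f^{(3)}(8)] = −1/720 × (8.27052e+06 − 61440.0) = -11401.5.
After k=2: 3.02548e+10.
k=3: B_{6}/(6)! × [f^{(5)}(41) − f^{(5)}(8)] = 1/30240 × (29520.0 − 5760.00) = 0.785714.
After k=3: 3.02548e+10.
k=4: B_{8}/(8)! × [f^{(7)}(41) − f^{(7)}(8)] = −1/1209600 × (0.00000 − 0.00000) = 0.00000.

S_4 ≈ 3.02548e+10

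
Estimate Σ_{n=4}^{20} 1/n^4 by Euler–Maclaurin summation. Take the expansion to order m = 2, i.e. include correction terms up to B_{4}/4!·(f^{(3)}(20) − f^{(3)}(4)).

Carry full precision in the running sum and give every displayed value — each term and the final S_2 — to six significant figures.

∫_4^20 1/x^4 dx evaluates to 0.00516667.
Endpoint term: (f(4) + f(20))/2 = (0.00390625 + 6.25000e-06)/2 = 0.00195625.
Integral + boundary = 0.00712292.
Correction k=1: B_{2}/2! · (f^{(1)}(20) − f^{(1)}(4)) = 1/12 · (-1.25000e-06 − (-0.00390625)) = 0.000325417.
After k=1: 0.00744833.
Correction k=2: B_{4}/4! · (f^{(3)}(20) − f^{(3)}(4)) = −1/720 · (-9.37500e-08 − (-0.00732422)) = -1.01724e-05.

S_2 ≈ 0.00743816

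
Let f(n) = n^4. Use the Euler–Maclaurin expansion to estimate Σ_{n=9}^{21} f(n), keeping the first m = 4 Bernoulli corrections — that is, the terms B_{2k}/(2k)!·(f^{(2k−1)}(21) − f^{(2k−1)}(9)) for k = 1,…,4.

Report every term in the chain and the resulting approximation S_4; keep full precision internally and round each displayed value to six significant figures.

S_4 ≈ 908375

Integral: ∫_9^21 x^4 dx = 805010.
½[f(9) + f(21)] = ½[6561.00 + 194481] = 100521.
Integral + boundary = 905531.
Order-1 term: 1/12 · (37044.0 − 2916.00) = 2844.00.
After k=1: 908375.
Order-2 term: −1/720 · (504.000 − 216.000) = -0.400000.
After k=2: 908375.
Order-3 term: 1/30240 · (0.00000 − 0.00000) = 0.00000.
After k=3: 908375.
Order-4 term: −1/1209600 · (0.00000 − 0.00000) = 0.00000.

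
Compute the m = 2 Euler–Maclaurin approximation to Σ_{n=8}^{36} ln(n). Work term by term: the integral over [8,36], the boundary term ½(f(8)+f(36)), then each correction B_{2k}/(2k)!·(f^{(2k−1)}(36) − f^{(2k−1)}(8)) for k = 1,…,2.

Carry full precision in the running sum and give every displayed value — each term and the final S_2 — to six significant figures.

S_2 ≈ 87.1945

The integral term ∫_8^36 ln(x) dx = 84.3711.
½[f(8) + f(36)] = ½[2.07944 + 3.58352] = 2.83148.
Running total after boundary: 87.2026.
Correction k=1: B_{2}/2! · (f^{(1)}(36) − f^{(1)}(8)) = 1/12 · (0.0277778 − 0.125000) = -0.00810185.
Partial sum through k=1: 87.1945.
Correction k=2: B_{4}/4! · (f^{(3)}(36) − f^{(3)}(8)) = −1/720 · (4.28669e-05 − 0.00390625) = 5.36581e-06.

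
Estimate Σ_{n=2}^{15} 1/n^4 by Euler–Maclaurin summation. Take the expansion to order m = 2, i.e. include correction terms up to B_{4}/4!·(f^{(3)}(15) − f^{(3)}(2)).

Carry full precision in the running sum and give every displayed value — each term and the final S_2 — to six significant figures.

S_2 ≈ 0.0819419

∫_2^15 1/x^4 dx evaluates to 0.0415679.
½[f(2) + f(15)] = ½[0.0625000 + 1.97531e-05] = 0.0312599.
Running total after boundary: 0.0728278.
k=1: B_{2}/(2)! × [f^{(1)}(15) − f^{(1)}(2)] = 1/12 × (-5.26749e-06 − (-0.125000)) = 0.0104162.
After k=1: 0.0832440.
k=2: B_{4}/(4)! × [f^{(3)}(15) − f^{(3)}(2)] = −1/720 × (-7.02332e-07 − (-0.937500)) = -0.00130208.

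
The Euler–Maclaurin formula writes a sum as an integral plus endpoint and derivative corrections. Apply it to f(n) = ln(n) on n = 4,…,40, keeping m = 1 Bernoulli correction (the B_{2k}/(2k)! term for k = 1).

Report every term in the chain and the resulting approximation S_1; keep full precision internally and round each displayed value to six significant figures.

S_1 ≈ 108.529

Integral: ∫_4^40 ln(x) dx = 106.010.
Endpoint term: (f(4) + f(40))/2 = (1.38629 + 3.68888)/2 = 2.53759.
Running total after boundary: 108.548.
Correction k=1: B_{2}/2! · (f^{(1)}(40) − f^{(1)}(4)) = 1/12 · (0.0250000 − 0.250000) = -0.0187500.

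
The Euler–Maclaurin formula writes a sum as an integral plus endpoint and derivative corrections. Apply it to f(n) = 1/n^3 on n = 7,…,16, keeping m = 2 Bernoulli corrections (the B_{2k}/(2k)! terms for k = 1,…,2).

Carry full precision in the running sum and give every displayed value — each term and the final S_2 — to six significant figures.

∫_7^16 1/x^3 dx evaluates to 0.00825096.
½[f(7) + f(16)] = ½[0.00291545 + 0.000244141] = 0.00157980.
So far: 0.00983075.
k=1: B_{2}/(2)! × [f^{(1)}(16) − f^{(1)}(7)] = 1/12 × (-4.57764e-05 − (-0.00124948)) = 0.000100309.
Partial sum through k=1: 0.00993106.
k=2: B_{4}/(4)! × [f^{(3)}(16) − f^{(3)}(7)] = −1/720 × (-3.57628e-06 − (-0.000509992)) = -7.03355e-07.

S_2 ≈ 0.00993036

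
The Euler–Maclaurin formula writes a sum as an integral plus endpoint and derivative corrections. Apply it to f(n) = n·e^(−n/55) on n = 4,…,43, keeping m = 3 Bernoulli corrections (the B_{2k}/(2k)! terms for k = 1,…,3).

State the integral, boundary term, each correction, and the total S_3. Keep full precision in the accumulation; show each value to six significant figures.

S_3 ≈ 562.691

Integral: ∫_4^43 x·e^(−x/55) dx = 551.057.
Boundary: ½(f(4) + f(43)) = ½(3.71942 + 19.6757) = 11.6975.
So far: 562.755.
Correction k=1: B_{2}/2! · (f^{(1)}(43) − f^{(1)}(4)) = 1/12 · (0.0998342 − 0.862229) = -0.0635329.
After k=1: 562.691.
Correction k=2: B_{4}/4! · (f^{(3)}(43) − f^{(3)}(4)) = −1/720 · (0.000335531 − 0.000899814) = 7.83727e-07.
After k=2: 562.691.
Correction k=3: B_{6}/6! · (f^{(5)}(43) − f^{(5)}(4)) = 1/30240 · (2.10928e-07 − 5.00692e-07) = -9.58213e-12.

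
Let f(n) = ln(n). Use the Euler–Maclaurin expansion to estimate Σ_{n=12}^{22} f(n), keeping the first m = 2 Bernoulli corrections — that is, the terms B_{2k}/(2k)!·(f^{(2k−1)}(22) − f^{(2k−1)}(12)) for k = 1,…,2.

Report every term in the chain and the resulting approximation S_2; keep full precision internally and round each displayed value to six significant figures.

S_2 ≈ 30.9689

Integral: ∫_12^22 ln(x) dx = 28.1841.
Endpoint term: (f(12) + f(22))/2 = (2.48491 + 3.09104)/2 = 2.78797.
Running total after boundary: 30.9720.
k=1: B_{2}/(2)! × [f^{(1)}(22) − f^{(1)}(12)] = 1/12 × (0.0454545 − 0.0833333) = -0.00315657.
Running total after k=1: 30.9689.
k=2: B_{4}/(4)! × [f^{(3)}(22) − f^{(3)}(12)] = −1/720 × (0.000187829 − 0.00115741) = 1.34664e-06.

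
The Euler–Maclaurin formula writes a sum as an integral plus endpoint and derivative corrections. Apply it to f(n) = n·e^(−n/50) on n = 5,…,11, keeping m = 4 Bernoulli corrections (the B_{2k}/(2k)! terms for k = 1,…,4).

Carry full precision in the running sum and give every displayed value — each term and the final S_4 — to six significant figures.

∫_5^11 x·e^(−x/50) dx evaluates to 40.6206.
Boundary: ½(f(5) + f(11)) = ½(4.52419 + 8.82771) = 6.67595.
So far: 47.2965.
k=1: B_{2}/(2)! × [f^{(1)}(11) − f^{(1)}(5)] = 1/12 × (0.625965 − 0.814354) = -0.0156991.
Partial sum through k=1: 47.2808.
k=2: B_{4}/(4)! × [f^{(3)}(11) − f^{(3)}(5)] = −1/720 × (0.000892401 − 0.00104961) = 2.18348e-07.
Partial sum through k=2: 47.2808.
k=3: B_{6}/(6)! × [f^{(5)}(11) − f^{(5)}(5)] = 1/30240 × (6.13766e-07 − 7.09393e-07) = -3.16224e-12.
Partial sum through k=3: 47.2808.
k=4: B_{8}/(8)! × [f^{(7)}(11) − f^{(7)}(5)] = −1/1209600 × (3.48229e-10 − 3.99576e-10) = 4.24498e-17.

S_4 ≈ 47.2808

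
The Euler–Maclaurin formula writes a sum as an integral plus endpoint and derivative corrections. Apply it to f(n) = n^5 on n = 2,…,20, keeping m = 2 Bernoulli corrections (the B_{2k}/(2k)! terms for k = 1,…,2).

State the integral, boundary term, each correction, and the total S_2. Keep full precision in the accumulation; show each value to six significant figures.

∫_2^20 x^5 dx evaluates to 1.06667e+07.
½[f(2) + f(20)] = ½[32.0000 + 3.20000e+06] = 1.60002e+06.
Running total after boundary: 1.22667e+07.
Order-1 term: 1/12 · (800000 − 80.0000) = 66660.0.
Partial sum through k=1: 1.23333e+07.
Order-2 term: −1/720 · (24000.0 − 240.000) = -33.0000.

S_2 ≈ 1.23333e+07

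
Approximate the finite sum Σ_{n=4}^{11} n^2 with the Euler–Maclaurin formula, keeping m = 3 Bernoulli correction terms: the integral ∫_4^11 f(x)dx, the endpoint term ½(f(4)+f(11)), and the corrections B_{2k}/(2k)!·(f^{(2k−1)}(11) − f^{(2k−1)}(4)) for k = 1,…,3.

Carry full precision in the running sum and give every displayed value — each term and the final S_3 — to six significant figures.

S_3 ≈ 492.000

Integral: ∫_4^11 x^2 dx = 422.333.
½[f(4) + f(11)] = ½[16.0000 + 121.000] = 68.5000.
Integral + boundary = 490.833.
k=1: B_{2}/(2)! × [f^{(1)}(11) − f^{(1)}(4)] = 1/12 × (22.0000 − 8.00000) = 1.16667.
Partial sum through k=1: 492.000.
k=2: B_{4}/(4)! × [f^{(3)}(11) − f^{(3)}(4)] = −1/720 × (0.00000 − 0.00000) = 0.00000.
Partial sum through k=2: 492.000.
k=3: B_{6}/(6)! × [f^{(5)}(11) − f^{(5)}(4)] = 1/30240 × (0.00000 − 0.00000) = 0.00000.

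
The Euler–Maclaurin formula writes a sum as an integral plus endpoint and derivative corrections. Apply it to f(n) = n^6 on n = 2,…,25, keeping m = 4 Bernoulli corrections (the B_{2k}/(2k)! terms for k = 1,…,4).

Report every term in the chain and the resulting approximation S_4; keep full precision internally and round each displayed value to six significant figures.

S_4 ≈ 9.98881e+08

∫_2^25 x^6 dx evaluates to 8.71931e+08.
Endpoint term: (f(2) + f(25))/2 = (64.0000 + 2.44141e+08)/2 = 1.22070e+08.
So far: 9.94001e+08.
Correction k=1: B_{2}/2! · (f^{(1)}(25) − f^{(1)}(2)) = 1/12 · (5.85938e+07 − 192.000) = 4.88280e+06.
Partial sum through k=1: 9.98884e+08.
Correction k=2: B_{4}/4! · (f^{(3)}(25) − f^{(3)}(2)) = −1/720 · (1.87500e+06 − 960.000) = -2602.83.
Partial sum through k=2: 9.98881e+08.
Correction k=3: B_{6}/6! · (f^{(5)}(25) − f^{(5)}(2)) = 1/30240 · (18000.0 − 1440.00) = 0.547619.
Partial sum through k=3: 9.98881e+08.
Correction k=4: B_{8}/8! · (f^{(7)}(25) − f^{(7)}(2)) = −1/1209600 · (0.00000 − 0.00000) = 0.00000.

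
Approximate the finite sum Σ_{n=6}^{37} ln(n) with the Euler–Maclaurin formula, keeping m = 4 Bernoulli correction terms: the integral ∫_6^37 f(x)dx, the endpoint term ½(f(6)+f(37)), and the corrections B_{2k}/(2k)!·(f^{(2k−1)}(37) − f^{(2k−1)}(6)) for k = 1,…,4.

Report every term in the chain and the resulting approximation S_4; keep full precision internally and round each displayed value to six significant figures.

S_4 ≈ 94.5431

∫_6^37 ln(x) dx evaluates to 91.8534.
Endpoint term: (f(6) + f(37))/2 = (1.79176 + 3.61092)/2 = 2.70134.
Running total after boundary: 94.5547.
k=1: B_{2}/(2)! × [f^{(1)}(37) − f^{(1)}(6)] = 1/12 × (0.0270270 − 0.166667) = -0.0116366.
Partial sum through k=1: 94.5431.
k=2: B_{4}/(4)! × [f^{(3)}(37) − f^{(3)}(6)] = −1/720 × (3.94843e-05 − 0.00925926) = 1.28052e-05.
Partial sum through k=2: 94.5431.
k=3: B_{6}/(6)! × [f^{(5)}(37) − f^{(5)}(6)] = 1/30240 × (3.46101e-07 − 0.00308642) = -1.02053e-07.
Partial sum through k=3: 94.5431.
k=4: B_{8}/(8)! × [f^{(7)}(37) − f^{(7)}(6)] = −1/1209600 × (7.58439e-09 − 0.00257202) = 2.12633e-09.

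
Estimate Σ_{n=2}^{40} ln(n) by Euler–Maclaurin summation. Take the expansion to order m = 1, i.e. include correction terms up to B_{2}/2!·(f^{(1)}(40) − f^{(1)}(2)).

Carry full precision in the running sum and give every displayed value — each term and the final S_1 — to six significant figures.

S_1 ≈ 110.320

Integral: ∫_2^40 ln(x) dx = 108.169.
Endpoint term: (f(2) + f(40))/2 = (0.693147 + 3.68888)/2 = 2.19101.
So far: 110.360.
Order-1 term: 1/12 · (0.0250000 − 0.500000) = -0.0395833.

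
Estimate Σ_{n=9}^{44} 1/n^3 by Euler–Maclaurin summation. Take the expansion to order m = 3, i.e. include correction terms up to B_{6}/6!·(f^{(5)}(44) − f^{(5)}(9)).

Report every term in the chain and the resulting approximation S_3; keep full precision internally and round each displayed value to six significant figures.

S_3 ≈ 0.00664420

The integral term ∫_9^44 1/x^3 dx = 0.00591458.
½[f(9) + f(44)] = ½[0.00137174 + 1.17393e-05] = 0.000691741.
Integral + boundary = 0.00660632.
Order-1 term: 1/12 · (-8.00406e-07 − (-0.000457247)) = 3.80372e-05.
Running total after k=1: 0.00664435.
Order-2 term: −1/720 · (-8.26866e-09 − (-0.000112901)) = -1.56795e-07.
Running total after k=2: 0.00664420.
Order-3 term: 1/30240 · (-1.79382e-10 − (-5.85410e-05)) = 1.93588e-09.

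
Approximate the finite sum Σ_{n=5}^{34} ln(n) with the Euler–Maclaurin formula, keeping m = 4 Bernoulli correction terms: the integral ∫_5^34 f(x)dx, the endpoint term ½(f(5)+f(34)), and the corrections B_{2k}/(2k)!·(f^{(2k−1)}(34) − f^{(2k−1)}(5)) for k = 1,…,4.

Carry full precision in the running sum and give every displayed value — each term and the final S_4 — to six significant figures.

∫_5^34 ln(x) dx evaluates to 82.8491.
Endpoint term: (f(5) + f(34))/2 = (1.60944 + 3.52636)/2 = 2.56790.
Running total after boundary: 85.4170.
Correction k=1: B_{2}/2! · (f^{(1)}(34) − f^{(1)}(5)) = 1/12 · (0.0294118 − 0.200000) = -0.0142157.
Running total after k=1: 85.4028.
Correction k=2: B_{4}/4! · (f^{(3)}(34) − f^{(3)}(5)) = −1/720 · (5.08854e-05 − 0.0160000) = 2.21515e-05.
Running total after k=2: 85.4028.
Correction k=3: B_{6}/6! · (f^{(5)}(34) − f^{(5)}(5)) = 1/30240 · (5.28222e-07 − 0.00768000) = -2.53951e-07.
Running total after k=3: 85.4028.
Correction k=4: B_{8}/8! · (f^{(7)}(34) − f^{(7)}(5)) = −1/1209600 · (1.37082e-08 − 0.00921600) = 7.61904e-09.

S_4 ≈ 85.4028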